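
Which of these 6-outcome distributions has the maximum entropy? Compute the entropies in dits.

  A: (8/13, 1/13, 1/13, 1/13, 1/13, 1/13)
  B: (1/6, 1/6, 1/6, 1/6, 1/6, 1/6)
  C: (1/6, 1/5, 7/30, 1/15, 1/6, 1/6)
B

For a discrete distribution over n outcomes, entropy is maximized by the uniform distribution.

Computing entropies:
H(A) = 0.5582 dits
H(B) = 0.7782 dits
H(C) = 0.7547 dits

The uniform distribution (where all probabilities equal 1/6) achieves the maximum entropy of log_10(6) = 0.7782 dits.

Distribution B has the highest entropy.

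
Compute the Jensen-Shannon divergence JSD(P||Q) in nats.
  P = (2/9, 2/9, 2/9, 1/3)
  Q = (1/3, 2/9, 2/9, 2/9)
0.0112 nats

Jensen-Shannon divergence is:
JSD(P||Q) = 0.5 × D_KL(P||M) + 0.5 × D_KL(Q||M)
where M = 0.5 × (P + Q) is the mixture distribution.

M = 0.5 × (2/9, 2/9, 2/9, 1/3) + 0.5 × (1/3, 2/9, 2/9, 2/9) = (5/18, 2/9, 2/9, 5/18)

D_KL(P||M) = 0.0112 nats
D_KL(Q||M) = 0.0112 nats

JSD(P||Q) = 0.5 × 0.0112 + 0.5 × 0.0112 = 0.0112 nats

Unlike KL divergence, JSD is symmetric and bounded: 0 ≤ JSD ≤ log(2).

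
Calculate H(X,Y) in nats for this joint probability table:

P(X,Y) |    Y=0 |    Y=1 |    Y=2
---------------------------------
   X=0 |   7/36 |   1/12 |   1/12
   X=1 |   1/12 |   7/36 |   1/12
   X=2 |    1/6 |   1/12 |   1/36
2.0704 nats

Joint entropy is H(X,Y) = -Σ_{x,y} p(x,y) log p(x,y).

Summing over all non-zero entries:
H(X,Y) = -[7/36·log_e(7/36) + 1/12·log_e(1/12) + 1/12·log_e(1/12) + 1/12·log_e(1/12) + 7/36·log_e(7/36) + 1/12·log_e(1/12) + 1/6·log_e(1/6) + 1/12·log_e(1/12) + 1/36·log_e(1/36)]
H(X,Y) = 2.0704 nats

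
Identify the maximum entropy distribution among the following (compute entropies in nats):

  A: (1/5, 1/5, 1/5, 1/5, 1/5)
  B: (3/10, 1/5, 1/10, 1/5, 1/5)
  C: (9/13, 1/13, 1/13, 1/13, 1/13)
A

For a discrete distribution over n outcomes, entropy is maximized by the uniform distribution.

Computing entropies:
H(A) = 1.6094 nats
H(B) = 1.5571 nats
H(C) = 1.0438 nats

The uniform distribution (where all probabilities equal 1/5) achieves the maximum entropy of log_e(5) = 1.6094 nats.

Distribution A has the highest entropy.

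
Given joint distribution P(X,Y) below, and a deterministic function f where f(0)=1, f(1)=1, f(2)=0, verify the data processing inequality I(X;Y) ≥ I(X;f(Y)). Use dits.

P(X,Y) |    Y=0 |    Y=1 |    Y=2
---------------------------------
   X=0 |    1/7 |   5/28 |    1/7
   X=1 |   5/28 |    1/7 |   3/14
I(X;Y) = 0.0037, I(X;f(Y)) = 0.0020, inequality holds: 0.0037 ≥ 0.0020

Data Processing Inequality: For any Markov chain X → Y → Z, we have I(X;Y) ≥ I(X;Z).

Here Z = f(Y) is a deterministic function of Y, forming X → Y → Z.

Original I(X;Y) = 0.0037 dits

After applying f:
P(X,Z) where Z=f(Y):
- P(X,Z=0) = P(X,Y=2)
- P(X,Z=1) = P(X,Y=0) + P(X,Y=1)

I(X;Z) = I(X;f(Y)) = 0.0020 dits

Verification: 0.0037 ≥ 0.0020 ✓

Information cannot be created by processing; the function f can only lose information about X.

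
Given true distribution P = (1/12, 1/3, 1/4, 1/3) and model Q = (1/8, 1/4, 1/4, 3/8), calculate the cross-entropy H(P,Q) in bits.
1.8883 bits

Cross-entropy: H(P,Q) = -Σ p(x) log q(x)

Alternatively: H(P,Q) = H(P) + D_KL(P||Q)
H(P) = 1.8554 bits
D_KL(P||Q) = 0.0330 bits

H(P,Q) = 1.8554 + 0.0330 = 1.8883 bits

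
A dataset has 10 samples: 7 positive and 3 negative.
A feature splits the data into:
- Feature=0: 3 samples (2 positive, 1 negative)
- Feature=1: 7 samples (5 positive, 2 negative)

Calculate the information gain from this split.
0.0016 bits

Information Gain = H(Y) - H(Y|Feature)

Before split:
P(positive) = 7/10 = 0.7000
H(Y) = 0.8813 bits

After split:
Feature=0: H = 0.9183 bits (weight = 3/10)
Feature=1: H = 0.8631 bits (weight = 7/10)
H(Y|Feature) = (3/10)×0.9183 + (7/10)×0.8631 = 0.8797 bits

Information Gain = 0.8813 - 0.8797 = 0.0016 bits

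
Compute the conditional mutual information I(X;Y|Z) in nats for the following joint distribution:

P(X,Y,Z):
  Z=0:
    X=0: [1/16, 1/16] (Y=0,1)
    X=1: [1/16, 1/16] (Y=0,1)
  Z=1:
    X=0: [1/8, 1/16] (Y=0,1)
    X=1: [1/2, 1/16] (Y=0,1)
0.0224 nats

Conditional mutual information: I(X;Y|Z) = H(X|Z) + H(Y|Z) - H(X,Y|Z)

H(Z) = 0.5623
H(X,Z) = 1.1574 → H(X|Z) = 0.5950
H(Y,Z) = 1.0735 → H(Y|Z) = 0.5112
H(X,Y,Z) = 1.6462 → H(X,Y|Z) = 1.0839

I(X;Y|Z) = 0.5950 + 0.5112 - 1.0839 = 0.0224 nats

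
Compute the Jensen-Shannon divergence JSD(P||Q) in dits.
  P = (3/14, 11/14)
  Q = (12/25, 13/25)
0.0172 dits

Jensen-Shannon divergence is:
JSD(P||Q) = 0.5 × D_KL(P||M) + 0.5 × D_KL(Q||M)
where M = 0.5 × (P + Q) is the mixture distribution.

M = 0.5 × (3/14, 11/14) + 0.5 × (12/25, 13/25) = (0.347143, 0.652857)

D_KL(P||M) = 0.0183 dits
D_KL(Q||M) = 0.0162 dits

JSD(P||Q) = 0.5 × 0.0183 + 0.5 × 0.0162 = 0.0172 dits

Unlike KL divergence, JSD is symmetric and bounded: 0 ≤ JSD ≤ log(2).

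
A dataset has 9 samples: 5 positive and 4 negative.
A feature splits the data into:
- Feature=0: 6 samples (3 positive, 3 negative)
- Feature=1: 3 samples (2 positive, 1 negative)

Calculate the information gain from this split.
0.0183 bits

Information Gain = H(Y) - H(Y|Feature)

Before split:
P(positive) = 5/9 = 0.5556
H(Y) = 0.9911 bits

After split:
Feature=0: H = 1.0000 bits (weight = 6/9)
Feature=1: H = 0.9183 bits (weight = 3/9)
H(Y|Feature) = (6/9)×1.0000 + (3/9)×0.9183 = 0.9728 bits

Information Gain = 0.9911 - 0.9728 = 0.0183 bits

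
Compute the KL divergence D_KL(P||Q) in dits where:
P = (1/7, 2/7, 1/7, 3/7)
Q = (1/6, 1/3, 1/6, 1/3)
0.0085 dits

KL divergence: D_KL(P||Q) = Σ p(x) log(p(x)/q(x))

Computing term by term:
  x=0: 1/7 × log_10[(1/7)/(1/6)] = 1/7 × -0.0669 = -0.0096
  x=1: 2/7 × log_10[(2/7)/(1/3)] = 2/7 × -0.0669 = -0.0191
  x=2: 1/7 × log_10[(1/7)/(1/6)] = 1/7 × -0.0669 = -0.0096
  x=3: 3/7 × log_10[(3/7)/(1/3)] = 3/7 × 0.1091 = 0.0468

D_KL(P||Q) = 0.0085 dits

Note: KL divergence is always non-negative and equals 0 iff P = Q.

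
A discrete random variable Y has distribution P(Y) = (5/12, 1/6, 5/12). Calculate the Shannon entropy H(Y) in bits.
1.4834 bits

Shannon entropy is H(X) = -Σ p(x) log p(x).

For P = (5/12, 1/6, 5/12):
H = -5/12 × log_2(5/12) -1/6 × log_2(1/6) -5/12 × log_2(5/12)
H = 1.4834 bits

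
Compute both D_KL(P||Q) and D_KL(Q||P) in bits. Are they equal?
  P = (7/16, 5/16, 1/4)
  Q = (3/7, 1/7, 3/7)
D_KL(P||Q) = 0.1715, D_KL(Q||P) = 0.1592

KL divergence is not symmetric: D_KL(P||Q) ≠ D_KL(Q||P) in general.

D_KL(P||Q) = 0.1715 bits
D_KL(Q||P) = 0.1592 bits

No, they are not equal!

This asymmetry is why KL divergence is not a true distance metric.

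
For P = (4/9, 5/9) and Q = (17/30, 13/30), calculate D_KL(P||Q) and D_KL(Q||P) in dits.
D_KL(P||Q) = 0.0131, D_KL(Q||P) = 0.0130

KL divergence is not symmetric: D_KL(P||Q) ≠ D_KL(Q||P) in general.

D_KL(P||Q) = 0.0131 dits
D_KL(Q||P) = 0.0130 dits

No, they are not equal!

This asymmetry is why KL divergence is not a true distance metric.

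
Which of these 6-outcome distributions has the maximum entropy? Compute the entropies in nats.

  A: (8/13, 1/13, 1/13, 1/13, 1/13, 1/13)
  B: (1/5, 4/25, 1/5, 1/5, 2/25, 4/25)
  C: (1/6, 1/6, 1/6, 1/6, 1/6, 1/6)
C

For a discrete distribution over n outcomes, entropy is maximized by the uniform distribution.

Computing entropies:
H(A) = 1.2853 nats
H(B) = 1.7541 nats
H(C) = 1.7918 nats

The uniform distribution (where all probabilities equal 1/6) achieves the maximum entropy of log_e(6) = 1.7918 nats.

Distribution C has the highest entropy.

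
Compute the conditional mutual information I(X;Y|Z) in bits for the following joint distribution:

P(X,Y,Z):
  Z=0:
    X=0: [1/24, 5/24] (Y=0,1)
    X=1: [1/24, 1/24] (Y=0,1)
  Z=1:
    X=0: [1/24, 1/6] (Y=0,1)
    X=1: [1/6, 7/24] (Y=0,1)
0.0381 bits

Conditional mutual information: I(X;Y|Z) = H(X|Z) + H(Y|Z) - H(X,Y|Z)

H(Z) = 0.9183
H(X,Z) = 1.7861 → H(X|Z) = 0.8678
H(Y,Z) = 1.7861 → H(Y|Z) = 0.8678
H(X,Y,Z) = 2.6157 → H(X,Y|Z) = 1.6975

I(X;Y|Z) = 0.8678 + 0.8678 - 1.6975 = 0.0381 bits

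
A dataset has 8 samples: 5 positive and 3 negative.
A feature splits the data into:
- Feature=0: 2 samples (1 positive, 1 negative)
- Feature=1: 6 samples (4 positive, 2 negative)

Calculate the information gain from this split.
0.0157 bits

Information Gain = H(Y) - H(Y|Feature)

Before split:
P(positive) = 5/8 = 0.6250
H(Y) = 0.9544 bits

After split:
Feature=0: H = 1.0000 bits (weight = 2/8)
Feature=1: H = 0.9183 bits (weight = 6/8)
H(Y|Feature) = (2/8)×1.0000 + (6/8)×0.9183 = 0.9387 bits

Information Gain = 0.9544 - 0.9387 = 0.0157 bits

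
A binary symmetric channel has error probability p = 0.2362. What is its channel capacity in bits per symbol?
0.2113 bits

For a binary symmetric channel (BSC) with error probability p:
Capacity C = 1 - H(p) bits per symbol

where H(p) = -p log₂(p) - (1-p) log₂(1-p) is the binary entropy function.

H(0.2362) = 0.7887 bits
C = 1 - 0.7887 = 0.2113 bits per symbol

This means we can reliably transmit up to 0.2113 bits of information per channel use.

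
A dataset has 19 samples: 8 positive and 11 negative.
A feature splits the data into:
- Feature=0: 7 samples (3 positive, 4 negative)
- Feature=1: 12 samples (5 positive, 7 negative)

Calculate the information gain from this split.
0.0001 bits

Information Gain = H(Y) - H(Y|Feature)

Before split:
P(positive) = 8/19 = 0.4211
H(Y) = 0.9819 bits

After split:
Feature=0: H = 0.9852 bits (weight = 7/19)
Feature=1: H = 0.9799 bits (weight = 12/19)
H(Y|Feature) = (7/19)×0.9852 + (12/19)×0.9799 = 0.9818 bits

Information Gain = 0.9819 - 0.9818 = 0.0001 bits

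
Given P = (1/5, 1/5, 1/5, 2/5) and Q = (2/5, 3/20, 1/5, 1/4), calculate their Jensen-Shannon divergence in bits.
0.0397 bits

Jensen-Shannon divergence is:
JSD(P||Q) = 0.5 × D_KL(P||M) + 0.5 × D_KL(Q||M)
where M = 0.5 × (P + Q) is the mixture distribution.

M = 0.5 × (1/5, 1/5, 1/5, 2/5) + 0.5 × (2/5, 3/20, 1/5, 1/4) = (3/10, 7/40, 1/5, 13/40)

D_KL(P||M) = 0.0414 bits
D_KL(Q||M) = 0.0380 bits

JSD(P||Q) = 0.5 × 0.0414 + 0.5 × 0.0380 = 0.0397 bits

Unlike KL divergence, JSD is symmetric and bounded: 0 ≤ JSD ≤ log(2).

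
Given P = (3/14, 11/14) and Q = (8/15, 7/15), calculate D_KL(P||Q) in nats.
0.2139 nats

KL divergence: D_KL(P||Q) = Σ p(x) log(p(x)/q(x))

Computing term by term:
  x=0: 3/14 × log_e[(3/14)/(8/15)] = 3/14 × -0.9118 = -0.1954
  x=1: 11/14 × log_e[(11/14)/(7/15)] = 11/14 × 0.5210 = 0.4093

D_KL(P||Q) = 0.2139 nats

Note: KL divergence is always non-negative and equals 0 iff P = Q.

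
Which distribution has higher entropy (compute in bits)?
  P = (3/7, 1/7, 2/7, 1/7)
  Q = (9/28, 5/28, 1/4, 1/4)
Q

Computing entropies in bits:
H(P) = 1.8424
H(Q) = 1.9701

Distribution Q has higher entropy.

Intuition: The distribution closer to uniform (more spread out) has higher entropy.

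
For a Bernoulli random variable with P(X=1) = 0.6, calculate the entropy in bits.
0.9710 bits

The binary entropy function is:
H(p) = -p log(p) - (1-p) log(1-p)

H(0.6) = -0.6 × log_2(0.6) - 0.4 × log_2(0.4)
H(0.6) = 0.9710 bits

Note: Binary entropy is maximized at p=0.5 (H=1 bit) and minimized at p=0 or p=1 (H=0).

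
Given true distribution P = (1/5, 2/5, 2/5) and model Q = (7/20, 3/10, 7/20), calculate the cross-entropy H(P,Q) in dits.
0.4827 dits

Cross-entropy: H(P,Q) = -Σ p(x) log q(x)

Alternatively: H(P,Q) = H(P) + D_KL(P||Q)
H(P) = 0.4581 dits
D_KL(P||Q) = 0.0246 dits

H(P,Q) = 0.4581 + 0.0246 = 0.4827 dits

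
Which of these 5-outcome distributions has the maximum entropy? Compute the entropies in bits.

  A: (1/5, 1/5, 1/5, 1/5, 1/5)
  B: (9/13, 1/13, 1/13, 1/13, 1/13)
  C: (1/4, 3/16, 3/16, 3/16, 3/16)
A

For a discrete distribution over n outcomes, entropy is maximized by the uniform distribution.

Computing entropies:
H(A) = 2.3219 bits
H(B) = 1.5059 bits
H(C) = 2.3113 bits

The uniform distribution (where all probabilities equal 1/5) achieves the maximum entropy of log_2(5) = 2.3219 bits.

Distribution A has the highest entropy.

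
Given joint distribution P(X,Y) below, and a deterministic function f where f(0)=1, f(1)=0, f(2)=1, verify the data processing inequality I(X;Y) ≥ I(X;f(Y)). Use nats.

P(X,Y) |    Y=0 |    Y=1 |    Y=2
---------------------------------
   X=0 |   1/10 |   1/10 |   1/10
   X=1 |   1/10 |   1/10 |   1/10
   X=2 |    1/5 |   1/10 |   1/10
I(X;Y) = 0.0138, I(X;f(Y)) = 0.0040, inequality holds: 0.0138 ≥ 0.0040

Data Processing Inequality: For any Markov chain X → Y → Z, we have I(X;Y) ≥ I(X;Z).

Here Z = f(Y) is a deterministic function of Y, forming X → Y → Z.

Original I(X;Y) = 0.0138 nats

After applying f:
P(X,Z) where Z=f(Y):
- P(X,Z=0) = P(X,Y=1)
- P(X,Z=1) = P(X,Y=0) + P(X,Y=2)

I(X;Z) = I(X;f(Y)) = 0.0040 nats

Verification: 0.0138 ≥ 0.0040 ✓

Information cannot be created by processing; the function f can only lose information about X.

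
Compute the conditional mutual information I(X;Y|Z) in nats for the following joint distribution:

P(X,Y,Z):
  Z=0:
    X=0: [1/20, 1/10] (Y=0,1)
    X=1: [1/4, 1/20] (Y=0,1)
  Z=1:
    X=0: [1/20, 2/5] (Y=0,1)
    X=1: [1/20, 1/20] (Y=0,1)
0.0903 nats

Conditional mutual information: I(X;Y|Z) = H(X|Z) + H(Y|Z) - H(X,Y|Z)

H(Z) = 0.6881
H(X,Z) = 1.2353 → H(X|Z) = 0.5472
H(Y,Z) = 1.2353 → H(Y|Z) = 0.5472
H(X,Y,Z) = 1.6923 → H(X,Y|Z) = 1.0041

I(X;Y|Z) = 0.5472 + 0.5472 - 1.0041 = 0.0903 nats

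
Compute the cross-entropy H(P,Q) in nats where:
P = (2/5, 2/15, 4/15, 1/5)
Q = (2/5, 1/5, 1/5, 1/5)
1.3322 nats

Cross-entropy: H(P,Q) = -Σ p(x) log q(x)

Alternatively: H(P,Q) = H(P) + D_KL(P||Q)
H(P) = 1.3095 nats
D_KL(P||Q) = 0.0227 nats

H(P,Q) = 1.3095 + 0.0227 = 1.3322 nats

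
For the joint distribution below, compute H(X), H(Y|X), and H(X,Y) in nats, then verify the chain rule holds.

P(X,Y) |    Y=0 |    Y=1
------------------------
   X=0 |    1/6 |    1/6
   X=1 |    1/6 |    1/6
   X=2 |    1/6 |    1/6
H(X,Y) = 1.7918, H(X) = 1.0986, H(Y|X) = 0.6931 (all in nats)

Chain rule: H(X,Y) = H(X) + H(Y|X)

Left side — joint entropy directly:
H(X,Y) = -Σ p(x,y) log p(x,y) = 1.7918 nats

Right side — compute H(Y|X) from the conditional distributions:
P(X) = (1/3, 1/3, 1/3), so H(X) = 1.0986 nats
H(Y|X) = Σ_x P(X=x) · H(Y|X=x):
  P(Y|X=0) = (1/2, 1/2), H(Y|X=0) = 0.6931, weight P(X=0) = 1/3
  P(Y|X=1) = (1/2, 1/2), H(Y|X=1) = 0.6931, weight P(X=1) = 1/3
  P(Y|X=2) = (1/2, 1/2), H(Y|X=2) = 0.6931, weight P(X=2) = 1/3
H(Y|X) = 0.6931 nats

H(X) + H(Y|X) = 1.0986 + 0.6931 = 1.7918 nats

Both sides equal 1.7918 nats. ✓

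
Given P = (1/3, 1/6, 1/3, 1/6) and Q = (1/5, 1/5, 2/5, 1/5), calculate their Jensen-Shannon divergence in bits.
0.0165 bits

Jensen-Shannon divergence is:
JSD(P||Q) = 0.5 × D_KL(P||M) + 0.5 × D_KL(Q||M)
where M = 0.5 × (P + Q) is the mixture distribution.

M = 0.5 × (1/3, 1/6, 1/3, 1/6) + 0.5 × (1/5, 1/5, 2/5, 1/5) = (4/15, 0.183333, 11/30, 0.183333)

D_KL(P||M) = 0.0156 bits
D_KL(Q||M) = 0.0174 bits

JSD(P||Q) = 0.5 × 0.0156 + 0.5 × 0.0174 = 0.0165 bits

Unlike KL divergence, JSD is symmetric and bounded: 0 ≤ JSD ≤ log(2).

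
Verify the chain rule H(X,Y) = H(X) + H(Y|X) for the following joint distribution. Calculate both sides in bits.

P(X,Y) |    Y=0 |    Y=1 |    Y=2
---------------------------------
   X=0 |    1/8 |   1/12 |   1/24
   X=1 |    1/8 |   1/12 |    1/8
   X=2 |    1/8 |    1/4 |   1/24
H(X,Y) = 2.9796, H(X) = 1.5546, H(Y|X) = 1.4250 (all in bits)

Chain rule: H(X,Y) = H(X) + H(Y|X)

Left side — joint entropy directly:
H(X,Y) = -Σ p(x,y) log p(x,y) = 2.9796 bits

Right side — compute H(Y|X) from the conditional distributions:
P(X) = (1/4, 1/3, 5/12), so H(X) = 1.5546 bits
H(Y|X) = Σ_x P(X=x) · H(Y|X=x):
  P(Y|X=0) = (1/2, 1/3, 1/6), H(Y|X=0) = 1.4591, weight P(X=0) = 1/4
  P(Y|X=1) = (3/8, 1/4, 3/8), H(Y|X=1) = 1.5613, weight P(X=1) = 1/3
  P(Y|X=2) = (3/10, 3/5, 1/10), H(Y|X=2) = 1.2955, weight P(X=2) = 5/12
H(Y|X) = 1.4250 bits

H(X) + H(Y|X) = 1.5546 + 1.4250 = 2.9796 bits

Both sides equal 2.9796 bits. ✓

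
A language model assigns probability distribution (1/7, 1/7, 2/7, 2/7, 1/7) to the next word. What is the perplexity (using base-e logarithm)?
4.7107

Perplexity is e^H (or exp(H) for natural log).

First, H = -Σ p log p = 1.5498 nats
Perplexity = e^1.5498 = 4.7107

Interpretation: The model's uncertainty is equivalent to choosing uniformly among 4.7 options.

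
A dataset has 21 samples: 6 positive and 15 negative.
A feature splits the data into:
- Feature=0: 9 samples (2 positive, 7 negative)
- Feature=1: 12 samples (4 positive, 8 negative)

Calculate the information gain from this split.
0.0109 bits

Information Gain = H(Y) - H(Y|Feature)

Before split:
P(positive) = 6/21 = 0.2857
H(Y) = 0.8631 bits

After split:
Feature=0: H = 0.7642 bits (weight = 9/21)
Feature=1: H = 0.9183 bits (weight = 12/21)
H(Y|Feature) = (9/21)×0.7642 + (12/21)×0.9183 = 0.8523 bits

Information Gain = 0.8631 - 0.8523 = 0.0109 bits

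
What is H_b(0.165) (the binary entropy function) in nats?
0.4479 nats

The binary entropy function is:
H(p) = -p log(p) - (1-p) log(1-p)

H(0.165) = -0.165 × log_e(0.165) - 0.835 × log_e(0.835)
H(0.165) = 0.4479 nats

Note: Binary entropy is maximized at p=0.5 (H=1 bit) and minimized at p=0 or p=1 (H=0).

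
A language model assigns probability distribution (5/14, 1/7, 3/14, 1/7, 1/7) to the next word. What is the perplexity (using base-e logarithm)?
4.6264

Perplexity is e^H (or exp(H) for natural log).

First, H = -Σ p log p = 1.5318 nats
Perplexity = e^1.5318 = 4.6264

Interpretation: The model's uncertainty is equivalent to choosing uniformly among 4.6 options.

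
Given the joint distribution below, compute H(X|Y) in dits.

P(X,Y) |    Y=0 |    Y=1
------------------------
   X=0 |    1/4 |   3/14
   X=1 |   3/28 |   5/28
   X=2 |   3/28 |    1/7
0.4562 dits

Using the chain rule: H(X|Y) = H(X,Y) - H(Y)

First, compute H(X,Y) = 0.7561 dits

Marginal P(Y) = (13/28, 15/28)
H(Y) = 0.2999 dits

H(X|Y) = H(X,Y) - H(Y) = 0.7561 - 0.2999 = 0.4562 dits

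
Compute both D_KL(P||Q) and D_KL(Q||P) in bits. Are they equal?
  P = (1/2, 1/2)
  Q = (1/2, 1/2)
D_KL(P||Q) = 0.0000, D_KL(Q||P) = 0.0000

KL divergence is not symmetric: D_KL(P||Q) ≠ D_KL(Q||P) in general.

D_KL(P||Q) = 0.0000 bits
D_KL(Q||P) = 0.0000 bits

In this case they happen to be equal (to 4 decimal places).

This asymmetry is why KL divergence is not a true distance metric.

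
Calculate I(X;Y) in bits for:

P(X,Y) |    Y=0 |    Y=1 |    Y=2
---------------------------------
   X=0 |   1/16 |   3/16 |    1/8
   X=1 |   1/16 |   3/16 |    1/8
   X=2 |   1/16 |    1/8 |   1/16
0.0079 bits

Mutual information: I(X;Y) = H(X) + H(Y) - H(X,Y)

Marginals:
P(X) = (3/8, 3/8, 1/4), H(X) = 1.5613 bits
P(Y) = (3/16, 1/2, 5/16), H(Y) = 1.4772 bits

Joint entropy: H(X,Y) = 3.0306 bits

I(X;Y) = 1.5613 + 1.4772 - 3.0306 = 0.0079 bits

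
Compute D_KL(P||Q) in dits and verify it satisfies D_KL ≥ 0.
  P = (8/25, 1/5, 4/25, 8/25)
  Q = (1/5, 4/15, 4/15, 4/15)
0.0302 dits

KL divergence satisfies the Gibbs inequality: D_KL(P||Q) ≥ 0 for all distributions P, Q.

D_KL(P||Q) = Σ p(x) log(p(x)/q(x))
Term by term:
  x=0: 8/25 × log_10[(8/25)/(1/5)] = 0.0653
  x=1: 1/5 × log_10[(1/5)/(4/15)] = -0.0250
  x=2: 4/25 × log_10[(4/25)/(4/15)] = -0.0355
  x=3: 8/25 × log_10[(8/25)/(4/15)] = 0.0253
D_KL(P||Q) = 0.0302 dits

D_KL(P||Q) = 0.0302 ≥ 0 ✓

This non-negativity is a fundamental property: relative entropy cannot be negative because it measures how different Q is from P.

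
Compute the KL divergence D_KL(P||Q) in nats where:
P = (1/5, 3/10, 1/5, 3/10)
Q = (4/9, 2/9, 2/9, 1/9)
0.2072 nats

KL divergence: D_KL(P||Q) = Σ p(x) log(p(x)/q(x))

Computing term by term:
  x=0: 1/5 × log_e[(1/5)/(4/9)] = 1/5 × -0.7985 = -0.1597
  x=1: 3/10 × log_e[(3/10)/(2/9)] = 3/10 × 0.3001 = 0.0900
  x=2: 1/5 × log_e[(1/5)/(2/9)] = 1/5 × -0.1054 = -0.0211
  x=3: 3/10 × log_e[(3/10)/(1/9)] = 3/10 × 0.9933 = 0.2980

D_KL(P||Q) = 0.2072 nats

Note: KL divergence is always non-negative and equals 0 iff P = Q.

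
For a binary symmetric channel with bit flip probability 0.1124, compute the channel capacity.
0.4929 bits

For a binary symmetric channel (BSC) with error probability p:
Capacity C = 1 - H(p) bits per symbol

where H(p) = -p log₂(p) - (1-p) log₂(1-p) is the binary entropy function.

H(0.1124) = 0.5071 bits
C = 1 - 0.5071 = 0.4929 bits per symbol

This means we can reliably transmit up to 0.4929 bits of information per channel use.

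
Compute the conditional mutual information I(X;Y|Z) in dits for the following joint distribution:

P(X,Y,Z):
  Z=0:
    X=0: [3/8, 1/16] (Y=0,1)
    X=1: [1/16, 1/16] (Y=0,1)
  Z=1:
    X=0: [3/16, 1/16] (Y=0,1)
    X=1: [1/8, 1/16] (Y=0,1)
0.0146 dits

Conditional mutual information: I(X;Y|Z) = H(X|Z) + H(Y|Z) - H(X,Y|Z)

H(Z) = 0.2976
H(X,Z) = 0.5568 → H(X|Z) = 0.2592
H(Y,Z) = 0.5407 → H(Y|Z) = 0.2431
H(X,Y,Z) = 0.7852 → H(X,Y|Z) = 0.4876

I(X;Y|Z) = 0.2592 + 0.2431 - 0.4876 = 0.0146 dits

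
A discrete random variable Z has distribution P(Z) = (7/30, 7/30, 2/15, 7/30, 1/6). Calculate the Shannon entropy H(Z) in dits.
0.6888 dits

Shannon entropy is H(X) = -Σ p(x) log p(x).

For P = (7/30, 7/30, 2/15, 7/30, 1/6):
H = -7/30 × log_10(7/30) -7/30 × log_10(7/30) -2/15 × log_10(2/15) -7/30 × log_10(7/30) -1/6 × log_10(1/6)
H = 0.6888 dits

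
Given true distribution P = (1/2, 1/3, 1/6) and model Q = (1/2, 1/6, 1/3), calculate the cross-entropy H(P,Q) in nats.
1.1269 nats

Cross-entropy: H(P,Q) = -Σ p(x) log q(x)

Alternatively: H(P,Q) = H(P) + D_KL(P||Q)
H(P) = 1.0114 nats
D_KL(P||Q) = 0.1155 nats

H(P,Q) = 1.0114 + 0.1155 = 1.1269 nats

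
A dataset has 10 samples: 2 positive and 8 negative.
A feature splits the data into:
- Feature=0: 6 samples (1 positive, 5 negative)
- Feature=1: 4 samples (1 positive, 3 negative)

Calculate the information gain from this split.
0.0074 bits

Information Gain = H(Y) - H(Y|Feature)

Before split:
P(positive) = 2/10 = 0.2000
H(Y) = 0.7219 bits

After split:
Feature=0: H = 0.6500 bits (weight = 6/10)
Feature=1: H = 0.8113 bits (weight = 4/10)
H(Y|Feature) = (6/10)×0.6500 + (4/10)×0.8113 = 0.7145 bits

Information Gain = 0.7219 - 0.7145 = 0.0074 bits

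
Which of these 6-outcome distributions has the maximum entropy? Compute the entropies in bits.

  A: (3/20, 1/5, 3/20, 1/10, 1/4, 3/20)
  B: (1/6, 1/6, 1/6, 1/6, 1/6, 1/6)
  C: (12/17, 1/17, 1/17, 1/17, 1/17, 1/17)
B

For a discrete distribution over n outcomes, entropy is maximized by the uniform distribution.

Computing entropies:
H(A) = 2.5282 bits
H(B) = 2.5850 bits
H(C) = 1.5569 bits

The uniform distribution (where all probabilities equal 1/6) achieves the maximum entropy of log_2(6) = 2.5850 bits.

Distribution B has the highest entropy.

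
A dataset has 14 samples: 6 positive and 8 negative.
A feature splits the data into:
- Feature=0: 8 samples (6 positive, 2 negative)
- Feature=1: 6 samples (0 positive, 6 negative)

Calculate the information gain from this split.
0.5216 bits

Information Gain = H(Y) - H(Y|Feature)

Before split:
P(positive) = 6/14 = 0.4286
H(Y) = 0.9852 bits

After split:
Feature=0: H = 0.8113 bits (weight = 8/14)
Feature=1: H = 0.0000 bits (weight = 6/14)
H(Y|Feature) = (8/14)×0.8113 + (6/14)×0.0000 = 0.4636 bits

Information Gain = 0.9852 - 0.4636 = 0.5216 bits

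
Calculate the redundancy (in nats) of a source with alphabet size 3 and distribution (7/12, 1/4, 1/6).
0.1390 nats

Redundancy measures how far a source is from maximum entropy:
R = H_max - H(X)

Maximum entropy for 3 symbols: H_max = log_e(3) = 1.0986 nats
Actual entropy: H(X) = 0.9596 nats
Redundancy: R = 1.0986 - 0.9596 = 0.1390 nats

This redundancy represents potential for compression: the source could be compressed by 0.1390 nats per symbol.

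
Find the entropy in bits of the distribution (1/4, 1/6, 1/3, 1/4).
1.9591 bits

Shannon entropy is H(X) = -Σ p(x) log p(x).

For P = (1/4, 1/6, 1/3, 1/4):
H = -1/4 × log_2(1/4) -1/6 × log_2(1/6) -1/3 × log_2(1/3) -1/4 × log_2(1/4)
H = 1.9591 bits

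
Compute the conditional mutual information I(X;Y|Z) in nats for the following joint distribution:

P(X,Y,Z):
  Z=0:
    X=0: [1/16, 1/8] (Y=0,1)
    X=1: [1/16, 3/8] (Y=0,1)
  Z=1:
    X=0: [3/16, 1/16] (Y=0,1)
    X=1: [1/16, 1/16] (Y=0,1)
0.0254 nats

Conditional mutual information: I(X;Y|Z) = H(X|Z) + H(Y|Z) - H(X,Y|Z)

H(Z) = 0.6616
H(X,Z) = 1.2820 → H(X|Z) = 0.6205
H(Y,Z) = 1.2130 → H(Y|Z) = 0.5514
H(X,Y,Z) = 1.8080 → H(X,Y|Z) = 1.1465

I(X;Y|Z) = 0.6205 + 0.5514 - 1.1465 = 0.0254 nats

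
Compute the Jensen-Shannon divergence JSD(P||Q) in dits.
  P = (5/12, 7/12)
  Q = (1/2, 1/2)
0.0015 dits

Jensen-Shannon divergence is:
JSD(P||Q) = 0.5 × D_KL(P||M) + 0.5 × D_KL(Q||M)
where M = 0.5 × (P + Q) is the mixture distribution.

M = 0.5 × (5/12, 7/12) + 0.5 × (1/2, 1/2) = (11/24, 13/24)

D_KL(P||M) = 0.0015 dits
D_KL(Q||M) = 0.0015 dits

JSD(P||Q) = 0.5 × 0.0015 + 0.5 × 0.0015 = 0.0015 dits

Unlike KL divergence, JSD is symmetric and bounded: 0 ≤ JSD ≤ log(2).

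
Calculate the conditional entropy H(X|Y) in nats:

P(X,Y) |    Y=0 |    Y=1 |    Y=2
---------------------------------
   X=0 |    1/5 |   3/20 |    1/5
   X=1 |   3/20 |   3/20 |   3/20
0.6860 nats

Using the chain rule: H(X|Y) = H(X,Y) - H(Y)

First, compute H(X,Y) = 1.7820 nats

Marginal P(Y) = (7/20, 3/10, 7/20)
H(Y) = 1.0961 nats

H(X|Y) = H(X,Y) - H(Y) = 1.7820 - 1.0961 = 0.6860 nats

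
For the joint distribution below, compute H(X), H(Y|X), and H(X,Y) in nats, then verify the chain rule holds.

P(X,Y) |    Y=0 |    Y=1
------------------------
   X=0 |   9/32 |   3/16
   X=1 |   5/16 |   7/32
H(X,Y) = 1.3666, H(X) = 0.6912, H(Y|X) = 0.6754 (all in nats)

Chain rule: H(X,Y) = H(X) + H(Y|X)

Left side — joint entropy directly:
H(X,Y) = -Σ p(x,y) log p(x,y) = 1.3666 nats

Right side — compute H(Y|X) from the conditional distributions:
P(X) = (15/32, 17/32), so H(X) = 0.6912 nats
H(Y|X) = Σ_x P(X=x) · H(Y|X=x):
  P(Y|X=0) = (3/5, 2/5), H(Y|X=0) = 0.6730, weight P(X=0) = 15/32
  P(Y|X=1) = (10/17, 7/17), H(Y|X=1) = 0.6775, weight P(X=1) = 17/32
H(Y|X) = 0.6754 nats

H(X) + H(Y|X) = 0.6912 + 0.6754 = 1.3666 nats

Both sides equal 1.3666 nats. ✓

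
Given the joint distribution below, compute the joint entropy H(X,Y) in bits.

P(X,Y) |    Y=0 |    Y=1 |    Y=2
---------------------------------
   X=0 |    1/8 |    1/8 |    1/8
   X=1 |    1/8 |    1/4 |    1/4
2.5000 bits

Joint entropy is H(X,Y) = -Σ_{x,y} p(x,y) log p(x,y).

Summing over all non-zero entries:
H(X,Y) = -[1/8·log_2(1/8) + 1/8·log_2(1/8) + 1/8·log_2(1/8) + 1/8·log_2(1/8) + 1/4·log_2(1/4) + 1/4·log_2(1/4)]
H(X,Y) = 2.5000 bits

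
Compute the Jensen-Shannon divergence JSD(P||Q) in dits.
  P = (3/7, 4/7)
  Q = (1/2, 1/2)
0.0011 dits

Jensen-Shannon divergence is:
JSD(P||Q) = 0.5 × D_KL(P||M) + 0.5 × D_KL(Q||M)
where M = 0.5 × (P + Q) is the mixture distribution.

M = 0.5 × (3/7, 4/7) + 0.5 × (1/2, 1/2) = (13/28, 15/28)

D_KL(P||M) = 0.0011 dits
D_KL(Q||M) = 0.0011 dits

JSD(P||Q) = 0.5 × 0.0011 + 0.5 × 0.0011 = 0.0011 dits

Unlike KL divergence, JSD is symmetric and bounded: 0 ≤ JSD ≤ log(2).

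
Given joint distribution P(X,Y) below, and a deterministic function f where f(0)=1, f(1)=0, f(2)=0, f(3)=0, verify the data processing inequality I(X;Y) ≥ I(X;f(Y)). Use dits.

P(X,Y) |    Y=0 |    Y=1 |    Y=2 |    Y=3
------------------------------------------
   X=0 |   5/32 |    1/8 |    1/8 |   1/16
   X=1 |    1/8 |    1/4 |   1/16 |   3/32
I(X;Y) = 0.0151, I(X;f(Y)) = 0.0026, inequality holds: 0.0151 ≥ 0.0026

Data Processing Inequality: For any Markov chain X → Y → Z, we have I(X;Y) ≥ I(X;Z).

Here Z = f(Y) is a deterministic function of Y, forming X → Y → Z.

Original I(X;Y) = 0.0151 dits

After applying f:
P(X,Z) where Z=f(Y):
- P(X,Z=0) = P(X,Y=1) + P(X,Y=2) + P(X,Y=3)
- P(X,Z=1) = P(X,Y=0)

I(X;Z) = I(X;f(Y)) = 0.0026 dits

Verification: 0.0151 ≥ 0.0026 ✓

Information cannot be created by processing; the function f can only lose information about X.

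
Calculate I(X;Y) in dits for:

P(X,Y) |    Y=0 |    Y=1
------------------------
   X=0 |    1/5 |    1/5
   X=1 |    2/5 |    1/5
0.0060 dits

Mutual information: I(X;Y) = H(X) + H(Y) - H(X,Y)

Marginals:
P(X) = (2/5, 3/5), H(X) = 0.2923 dits
P(Y) = (3/5, 2/5), H(Y) = 0.2923 dits

Joint entropy: H(X,Y) = 0.5786 dits

I(X;Y) = 0.2923 + 0.2923 - 0.5786 = 0.0060 dits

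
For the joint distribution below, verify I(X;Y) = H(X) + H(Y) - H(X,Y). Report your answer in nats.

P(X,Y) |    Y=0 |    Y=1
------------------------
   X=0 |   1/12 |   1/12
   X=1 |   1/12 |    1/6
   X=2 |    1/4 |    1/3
I(X;Y) = 0.0062 nats

Mutual information has multiple equivalent forms:
- I(X;Y) = H(X) - H(X|Y)
- I(X;Y) = H(Y) - H(Y|X)
- I(X;Y) = H(X) + H(Y) - H(X,Y)

Computing all quantities:
H(X) = 0.9596, H(Y) = 0.6792, H(X,Y) = 1.6326
H(X|Y) = 0.9534, H(Y|X) = 0.6730

Verification:
H(X) - H(X|Y) = 0.9596 - 0.9534 = 0.0062
H(Y) - H(Y|X) = 0.6792 - 0.6730 = 0.0062
H(X) + H(Y) - H(X,Y) = 0.9596 + 0.6792 - 1.6326 = 0.0062

All forms give I(X;Y) = 0.0062 nats. ✓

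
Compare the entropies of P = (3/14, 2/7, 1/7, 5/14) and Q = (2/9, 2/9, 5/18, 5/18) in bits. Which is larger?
Q

Computing entropies in bits:
H(P) = 1.9242
H(Q) = 1.9911

Distribution Q has higher entropy.

Intuition: The distribution closer to uniform (more spread out) has higher entropy.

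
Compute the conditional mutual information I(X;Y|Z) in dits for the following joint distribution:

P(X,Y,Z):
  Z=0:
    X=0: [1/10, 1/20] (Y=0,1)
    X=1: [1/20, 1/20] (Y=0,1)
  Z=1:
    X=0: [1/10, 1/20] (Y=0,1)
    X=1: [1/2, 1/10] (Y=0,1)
0.0056 dits

Conditional mutual information: I(X;Y|Z) = H(X|Z) + H(Y|Z) - H(X,Y|Z)

H(Z) = 0.2442
H(X,Z) = 0.4803 → H(X|Z) = 0.2361
H(Y,Z) = 0.4803 → H(Y|Z) = 0.2361
H(X,Y,Z) = 0.7107 → H(X,Y|Z) = 0.4665

I(X;Y|Z) = 0.2361 + 0.2361 - 0.4665 = 0.0056 dits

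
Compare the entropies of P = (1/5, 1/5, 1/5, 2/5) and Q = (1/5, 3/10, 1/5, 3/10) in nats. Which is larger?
Q

Computing entropies in nats:
H(P) = 1.3322
H(Q) = 1.3662

Distribution Q has higher entropy.

Intuition: The distribution closer to uniform (more spread out) has higher entropy.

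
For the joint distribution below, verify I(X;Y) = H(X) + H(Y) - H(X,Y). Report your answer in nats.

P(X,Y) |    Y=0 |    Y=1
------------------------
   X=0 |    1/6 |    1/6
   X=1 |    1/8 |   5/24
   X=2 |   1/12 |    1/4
I(X;Y) = 0.0225 nats

Mutual information has multiple equivalent forms:
- I(X;Y) = H(X) - H(X|Y)
- I(X;Y) = H(Y) - H(Y|X)
- I(X;Y) = H(X) + H(Y) - H(X,Y)

Computing all quantities:
H(X) = 1.0986, H(Y) = 0.6616, H(X,Y) = 1.7376
H(X|Y) = 1.0761, H(Y|X) = 0.6390

Verification:
H(X) - H(X|Y) = 1.0986 - 1.0761 = 0.0225
H(Y) - H(Y|X) = 0.6616 - 0.6390 = 0.0225
H(X) + H(Y) - H(X,Y) = 1.0986 + 0.6616 - 1.7376 = 0.0225

All forms give I(X;Y) = 0.0225 nats. ✓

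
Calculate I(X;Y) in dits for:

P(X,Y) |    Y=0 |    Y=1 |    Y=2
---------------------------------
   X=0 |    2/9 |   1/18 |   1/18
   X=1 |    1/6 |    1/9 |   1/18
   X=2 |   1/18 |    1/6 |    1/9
0.0423 dits

Mutual information: I(X;Y) = H(X) + H(Y) - H(X,Y)

Marginals:
P(X) = (1/3, 1/3, 1/3), H(X) = 0.4771 dits
P(Y) = (4/9, 1/3, 2/9), H(Y) = 0.4607 dits

Joint entropy: H(X,Y) = 0.8955 dits

I(X;Y) = 0.4771 + 0.4607 - 0.8955 = 0.0423 dits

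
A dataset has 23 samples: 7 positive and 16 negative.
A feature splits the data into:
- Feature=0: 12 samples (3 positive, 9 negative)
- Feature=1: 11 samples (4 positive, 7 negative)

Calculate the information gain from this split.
0.0110 bits

Information Gain = H(Y) - H(Y|Feature)

Before split:
P(positive) = 7/23 = 0.3043
H(Y) = 0.8865 bits

After split:
Feature=0: H = 0.8113 bits (weight = 12/23)
Feature=1: H = 0.9457 bits (weight = 11/23)
H(Y|Feature) = (12/23)×0.8113 + (11/23)×0.9457 = 0.8755 bits

Information Gain = 0.8865 - 0.8755 = 0.0110 bits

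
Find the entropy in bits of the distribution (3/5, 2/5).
0.9710 bits

Shannon entropy is H(X) = -Σ p(x) log p(x).

For P = (3/5, 2/5):
H = -3/5 × log_2(3/5) -2/5 × log_2(2/5)
H = 0.9710 bits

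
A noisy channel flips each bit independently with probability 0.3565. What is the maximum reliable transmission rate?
0.0603 bits

For a binary symmetric channel (BSC) with error probability p:
Capacity C = 1 - H(p) bits per symbol

where H(p) = -p log₂(p) - (1-p) log₂(1-p) is the binary entropy function.

H(0.3565) = 0.9397 bits
C = 1 - 0.9397 = 0.0603 bits per symbol

This means we can reliably transmit up to 0.0603 bits of information per channel use.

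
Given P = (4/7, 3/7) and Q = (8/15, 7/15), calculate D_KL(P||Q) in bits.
0.0042 bits

KL divergence: D_KL(P||Q) = Σ p(x) log(p(x)/q(x))

Computing term by term:
  x=0: 4/7 × log_2[(4/7)/(8/15)] = 4/7 × 0.0995 = 0.0569
  x=1: 3/7 × log_2[(3/7)/(7/15)] = 3/7 × -0.1229 = -0.0527

D_KL(P||Q) = 0.0042 bits

Note: KL divergence is always non-negative and equals 0 iff P = Q.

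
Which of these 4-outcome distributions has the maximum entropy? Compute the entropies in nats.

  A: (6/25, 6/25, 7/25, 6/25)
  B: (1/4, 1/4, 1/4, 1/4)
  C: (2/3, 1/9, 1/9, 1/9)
B

For a discrete distribution over n outcomes, entropy is maximized by the uniform distribution.

Computing entropies:
H(A) = 1.3840 nats
H(B) = 1.3863 nats
H(C) = 1.0027 nats

The uniform distribution (where all probabilities equal 1/4) achieves the maximum entropy of log_e(4) = 1.3863 nats.

Distribution B has the highest entropy.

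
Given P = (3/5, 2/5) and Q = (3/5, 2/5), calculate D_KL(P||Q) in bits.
0.0000 bits

KL divergence: D_KL(P||Q) = Σ p(x) log(p(x)/q(x))

Computing term by term:
  x=0: 3/5 × log_2[(3/5)/(3/5)] = 3/5 × 0.0000 = 0.0000
  x=1: 2/5 × log_2[(2/5)/(2/5)] = 2/5 × 0.0000 = 0.0000

D_KL(P||Q) = 0.0000 bits

Note: KL divergence is always non-negative and equals 0 iff P = Q.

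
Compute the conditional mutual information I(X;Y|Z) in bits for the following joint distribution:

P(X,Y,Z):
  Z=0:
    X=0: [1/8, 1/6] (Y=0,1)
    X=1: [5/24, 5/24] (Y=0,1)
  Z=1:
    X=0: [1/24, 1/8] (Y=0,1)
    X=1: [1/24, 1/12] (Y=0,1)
0.0043 bits

Conditional mutual information: I(X;Y|Z) = H(X|Z) + H(Y|Z) - H(X,Y|Z)

H(Z) = 0.8709
H(X,Z) = 1.8506 → H(X|Z) = 0.9797
H(Y,Z) = 1.8292 → H(Y|Z) = 0.9583
H(X,Y,Z) = 2.8046 → H(X,Y|Z) = 1.9337

I(X;Y|Z) = 0.9797 + 0.9583 - 1.9337 = 0.0043 bits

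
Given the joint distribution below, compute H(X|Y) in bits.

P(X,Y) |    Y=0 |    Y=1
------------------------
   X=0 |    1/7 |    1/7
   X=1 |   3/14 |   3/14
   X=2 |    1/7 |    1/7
1.5567 bits

Using the chain rule: H(X|Y) = H(X,Y) - H(Y)

First, compute H(X,Y) = 2.5567 bits

Marginal P(Y) = (1/2, 1/2)
H(Y) = 1.0000 bits

H(X|Y) = H(X,Y) - H(Y) = 2.5567 - 1.0000 = 1.5567 bits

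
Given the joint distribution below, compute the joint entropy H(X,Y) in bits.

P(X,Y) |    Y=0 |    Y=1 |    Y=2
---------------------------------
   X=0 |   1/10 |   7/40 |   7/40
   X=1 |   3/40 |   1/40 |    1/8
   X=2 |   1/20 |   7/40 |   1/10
2.9890 bits

Joint entropy is H(X,Y) = -Σ_{x,y} p(x,y) log p(x,y).

Summing over all non-zero entries:
H(X,Y) = -[1/10·log_2(1/10) + 7/40·log_2(7/40) + 7/40·log_2(7/40) + 3/40·log_2(3/40) + 1/40·log_2(1/40) + 1/8·log_2(1/8) + 1/20·log_2(1/20) + 7/40·log_2(7/40) + 1/10·log_2(1/10)]
H(X,Y) = 2.9890 bits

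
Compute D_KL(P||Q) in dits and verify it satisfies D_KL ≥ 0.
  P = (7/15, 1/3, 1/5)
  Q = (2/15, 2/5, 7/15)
0.1539 dits

KL divergence satisfies the Gibbs inequality: D_KL(P||Q) ≥ 0 for all distributions P, Q.

D_KL(P||Q) = Σ p(x) log(p(x)/q(x))
Term by term:
  x=0: 7/15 × log_10[(7/15)/(2/15)] = 0.2539
  x=1: 1/3 × log_10[(1/3)/(2/5)] = -0.0264
  x=2: 1/5 × log_10[(1/5)/(7/15)] = -0.0736
D_KL(P||Q) = 0.1539 dits

D_KL(P||Q) = 0.1539 ≥ 0 ✓

This non-negativity is a fundamental property: relative entropy cannot be negative because it measures how different Q is from P.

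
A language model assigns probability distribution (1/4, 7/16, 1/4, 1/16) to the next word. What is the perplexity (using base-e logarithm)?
3.4148

Perplexity is e^H (or exp(H) for natural log).

First, H = -Σ p log p = 1.2281 nats
Perplexity = e^1.2281 = 3.4148

Interpretation: The model's uncertainty is equivalent to choosing uniformly among 3.4 options.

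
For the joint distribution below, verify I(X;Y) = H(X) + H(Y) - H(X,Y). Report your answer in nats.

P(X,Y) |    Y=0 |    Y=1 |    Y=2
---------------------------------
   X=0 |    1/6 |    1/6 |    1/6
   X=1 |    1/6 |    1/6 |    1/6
I(X;Y) = 0.0000 nats

Mutual information has multiple equivalent forms:
- I(X;Y) = H(X) - H(X|Y)
- I(X;Y) = H(Y) - H(Y|X)
- I(X;Y) = H(X) + H(Y) - H(X,Y)

Computing all quantities:
H(X) = 0.6931, H(Y) = 1.0986, H(X,Y) = 1.7918
H(X|Y) = 0.6931, H(Y|X) = 1.0986

Verification:
H(X) - H(X|Y) = 0.6931 - 0.6931 = 0.0000
H(Y) - H(Y|X) = 1.0986 - 1.0986 = 0.0000
H(X) + H(Y) - H(X,Y) = 0.6931 + 1.0986 - 1.7918 = 0.0000

All forms give I(X;Y) = 0.0000 nats. ✓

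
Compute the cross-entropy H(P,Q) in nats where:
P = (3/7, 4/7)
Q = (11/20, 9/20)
0.7125 nats

Cross-entropy: H(P,Q) = -Σ p(x) log q(x)

Alternatively: H(P,Q) = H(P) + D_KL(P||Q)
H(P) = 0.6829 nats
D_KL(P||Q) = 0.0296 nats

H(P,Q) = 0.6829 + 0.0296 = 0.7125 nats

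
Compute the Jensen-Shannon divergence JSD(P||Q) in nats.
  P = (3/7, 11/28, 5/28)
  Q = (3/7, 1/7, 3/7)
0.0568 nats

Jensen-Shannon divergence is:
JSD(P||Q) = 0.5 × D_KL(P||M) + 0.5 × D_KL(Q||M)
where M = 0.5 × (P + Q) is the mixture distribution.

M = 0.5 × (3/7, 11/28, 5/28) + 0.5 × (3/7, 1/7, 3/7) = (3/7, 0.267857, 0.303571)

D_KL(P||M) = 0.0557 nats
D_KL(Q||M) = 0.0580 nats

JSD(P||Q) = 0.5 × 0.0557 + 0.5 × 0.0580 = 0.0568 nats

Unlike KL divergence, JSD is symmetric and bounded: 0 ≤ JSD ≤ log(2).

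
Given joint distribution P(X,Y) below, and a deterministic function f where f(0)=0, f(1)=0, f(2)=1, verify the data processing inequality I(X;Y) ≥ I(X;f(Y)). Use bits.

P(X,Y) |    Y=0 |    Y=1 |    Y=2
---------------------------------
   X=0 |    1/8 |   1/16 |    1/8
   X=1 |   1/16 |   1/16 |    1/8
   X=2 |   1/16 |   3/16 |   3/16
I(X;Y) = 0.0617, I(X;f(Y)) = 0.0042, inequality holds: 0.0617 ≥ 0.0042

Data Processing Inequality: For any Markov chain X → Y → Z, we have I(X;Y) ≥ I(X;Z).

Here Z = f(Y) is a deterministic function of Y, forming X → Y → Z.

Original I(X;Y) = 0.0617 bits

After applying f:
P(X,Z) where Z=f(Y):
- P(X,Z=0) = P(X,Y=0) + P(X,Y=1)
- P(X,Z=1) = P(X,Y=2)

I(X;Z) = I(X;f(Y)) = 0.0042 bits

Verification: 0.0617 ≥ 0.0042 ✓

Information cannot be created by processing; the function f can only lose information about X.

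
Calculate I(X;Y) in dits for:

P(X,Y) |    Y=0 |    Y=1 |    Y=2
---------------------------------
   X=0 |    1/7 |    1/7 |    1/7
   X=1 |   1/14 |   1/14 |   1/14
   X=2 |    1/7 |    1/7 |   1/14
0.0045 dits

Mutual information: I(X;Y) = H(X) + H(Y) - H(X,Y)

Marginals:
P(X) = (3/7, 3/14, 5/14), H(X) = 0.4608 dits
P(Y) = (5/14, 5/14, 2/7), H(Y) = 0.4748 dits

Joint entropy: H(X,Y) = 0.9311 dits

I(X;Y) = 0.4608 + 0.4748 - 0.9311 = 0.0045 dits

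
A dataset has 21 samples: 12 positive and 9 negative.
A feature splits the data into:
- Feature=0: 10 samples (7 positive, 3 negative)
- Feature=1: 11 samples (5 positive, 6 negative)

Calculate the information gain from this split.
0.0449 bits

Information Gain = H(Y) - H(Y|Feature)

Before split:
P(positive) = 12/21 = 0.5714
H(Y) = 0.9852 bits

After split:
Feature=0: H = 0.8813 bits (weight = 10/21)
Feature=1: H = 0.9940 bits (weight = 11/21)
H(Y|Feature) = (10/21)×0.8813 + (11/21)×0.9940 = 0.9403 bits

Information Gain = 0.9852 - 0.9403 = 0.0449 bits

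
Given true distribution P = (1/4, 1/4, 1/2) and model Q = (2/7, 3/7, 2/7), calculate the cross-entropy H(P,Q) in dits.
0.5000 dits

Cross-entropy: H(P,Q) = -Σ p(x) log q(x)

Alternatively: H(P,Q) = H(P) + D_KL(P||Q)
H(P) = 0.4515 dits
D_KL(P||Q) = 0.0485 dits

H(P,Q) = 0.4515 + 0.0485 = 0.5000 dits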